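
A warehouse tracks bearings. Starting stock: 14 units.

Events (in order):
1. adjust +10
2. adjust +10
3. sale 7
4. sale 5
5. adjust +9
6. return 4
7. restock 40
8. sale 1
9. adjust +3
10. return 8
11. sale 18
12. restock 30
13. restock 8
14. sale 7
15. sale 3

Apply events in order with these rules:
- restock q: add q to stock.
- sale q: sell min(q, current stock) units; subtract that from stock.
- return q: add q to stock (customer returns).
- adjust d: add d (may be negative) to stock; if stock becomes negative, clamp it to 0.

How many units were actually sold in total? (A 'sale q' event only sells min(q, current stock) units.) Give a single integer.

Answer: 41

Derivation:
Processing events:
Start: stock = 14
  Event 1 (adjust +10): 14 + 10 = 24
  Event 2 (adjust +10): 24 + 10 = 34
  Event 3 (sale 7): sell min(7,34)=7. stock: 34 - 7 = 27. total_sold = 7
  Event 4 (sale 5): sell min(5,27)=5. stock: 27 - 5 = 22. total_sold = 12
  Event 5 (adjust +9): 22 + 9 = 31
  Event 6 (return 4): 31 + 4 = 35
  Event 7 (restock 40): 35 + 40 = 75
  Event 8 (sale 1): sell min(1,75)=1. stock: 75 - 1 = 74. total_sold = 13
  Event 9 (adjust +3): 74 + 3 = 77
  Event 10 (return 8): 77 + 8 = 85
  Event 11 (sale 18): sell min(18,85)=18. stock: 85 - 18 = 67. total_sold = 31
  Event 12 (restock 30): 67 + 30 = 97
  Event 13 (restock 8): 97 + 8 = 105
  Event 14 (sale 7): sell min(7,105)=7. stock: 105 - 7 = 98. total_sold = 38
  Event 15 (sale 3): sell min(3,98)=3. stock: 98 - 3 = 95. total_sold = 41
Final: stock = 95, total_sold = 41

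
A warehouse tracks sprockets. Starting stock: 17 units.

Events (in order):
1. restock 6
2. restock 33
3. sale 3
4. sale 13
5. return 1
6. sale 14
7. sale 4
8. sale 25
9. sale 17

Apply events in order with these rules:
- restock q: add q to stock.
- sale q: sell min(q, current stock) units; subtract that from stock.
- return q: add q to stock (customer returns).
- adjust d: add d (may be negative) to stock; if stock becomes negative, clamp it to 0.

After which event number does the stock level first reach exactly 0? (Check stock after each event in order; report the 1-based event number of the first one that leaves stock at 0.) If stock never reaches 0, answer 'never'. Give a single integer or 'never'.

Processing events:
Start: stock = 17
  Event 1 (restock 6): 17 + 6 = 23
  Event 2 (restock 33): 23 + 33 = 56
  Event 3 (sale 3): sell min(3,56)=3. stock: 56 - 3 = 53. total_sold = 3
  Event 4 (sale 13): sell min(13,53)=13. stock: 53 - 13 = 40. total_sold = 16
  Event 5 (return 1): 40 + 1 = 41
  Event 6 (sale 14): sell min(14,41)=14. stock: 41 - 14 = 27. total_sold = 30
  Event 7 (sale 4): sell min(4,27)=4. stock: 27 - 4 = 23. total_sold = 34
  Event 8 (sale 25): sell min(25,23)=23. stock: 23 - 23 = 0. total_sold = 57
  Event 9 (sale 17): sell min(17,0)=0. stock: 0 - 0 = 0. total_sold = 57
Final: stock = 0, total_sold = 57

First zero at event 8.

Answer: 8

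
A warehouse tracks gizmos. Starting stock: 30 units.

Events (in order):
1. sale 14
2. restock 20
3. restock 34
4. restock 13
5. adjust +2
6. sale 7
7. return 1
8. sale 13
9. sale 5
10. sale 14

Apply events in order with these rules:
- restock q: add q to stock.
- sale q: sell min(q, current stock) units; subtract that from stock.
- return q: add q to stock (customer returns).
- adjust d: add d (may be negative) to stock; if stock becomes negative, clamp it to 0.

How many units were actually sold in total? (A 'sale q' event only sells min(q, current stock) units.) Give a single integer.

Answer: 53

Derivation:
Processing events:
Start: stock = 30
  Event 1 (sale 14): sell min(14,30)=14. stock: 30 - 14 = 16. total_sold = 14
  Event 2 (restock 20): 16 + 20 = 36
  Event 3 (restock 34): 36 + 34 = 70
  Event 4 (restock 13): 70 + 13 = 83
  Event 5 (adjust +2): 83 + 2 = 85
  Event 6 (sale 7): sell min(7,85)=7. stock: 85 - 7 = 78. total_sold = 21
  Event 7 (return 1): 78 + 1 = 79
  Event 8 (sale 13): sell min(13,79)=13. stock: 79 - 13 = 66. total_sold = 34
  Event 9 (sale 5): sell min(5,66)=5. stock: 66 - 5 = 61. total_sold = 39
  Event 10 (sale 14): sell min(14,61)=14. stock: 61 - 14 = 47. total_sold = 53
Final: stock = 47, total_sold = 53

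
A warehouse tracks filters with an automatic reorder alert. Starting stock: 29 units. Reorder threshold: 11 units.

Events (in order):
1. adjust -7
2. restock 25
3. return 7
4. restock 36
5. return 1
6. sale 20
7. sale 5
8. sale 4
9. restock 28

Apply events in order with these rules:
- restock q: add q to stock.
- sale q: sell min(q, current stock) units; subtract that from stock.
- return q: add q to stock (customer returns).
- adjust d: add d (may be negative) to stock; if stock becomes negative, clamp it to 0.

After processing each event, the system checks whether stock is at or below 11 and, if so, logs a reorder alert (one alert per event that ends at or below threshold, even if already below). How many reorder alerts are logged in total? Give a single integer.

Answer: 0

Derivation:
Processing events:
Start: stock = 29
  Event 1 (adjust -7): 29 + -7 = 22
  Event 2 (restock 25): 22 + 25 = 47
  Event 3 (return 7): 47 + 7 = 54
  Event 4 (restock 36): 54 + 36 = 90
  Event 5 (return 1): 90 + 1 = 91
  Event 6 (sale 20): sell min(20,91)=20. stock: 91 - 20 = 71. total_sold = 20
  Event 7 (sale 5): sell min(5,71)=5. stock: 71 - 5 = 66. total_sold = 25
  Event 8 (sale 4): sell min(4,66)=4. stock: 66 - 4 = 62. total_sold = 29
  Event 9 (restock 28): 62 + 28 = 90
Final: stock = 90, total_sold = 29

Checking against threshold 11:
  After event 1: stock=22 > 11
  After event 2: stock=47 > 11
  After event 3: stock=54 > 11
  After event 4: stock=90 > 11
  After event 5: stock=91 > 11
  After event 6: stock=71 > 11
  After event 7: stock=66 > 11
  After event 8: stock=62 > 11
  After event 9: stock=90 > 11
Alert events: []. Count = 0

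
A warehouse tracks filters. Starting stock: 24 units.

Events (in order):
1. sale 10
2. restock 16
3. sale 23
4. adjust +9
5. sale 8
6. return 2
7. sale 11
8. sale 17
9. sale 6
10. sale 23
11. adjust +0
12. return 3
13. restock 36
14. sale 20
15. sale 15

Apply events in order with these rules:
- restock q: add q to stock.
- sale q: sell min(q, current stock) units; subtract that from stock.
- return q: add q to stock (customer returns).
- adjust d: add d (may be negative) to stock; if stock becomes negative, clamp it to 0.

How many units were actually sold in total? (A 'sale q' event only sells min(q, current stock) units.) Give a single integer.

Answer: 86

Derivation:
Processing events:
Start: stock = 24
  Event 1 (sale 10): sell min(10,24)=10. stock: 24 - 10 = 14. total_sold = 10
  Event 2 (restock 16): 14 + 16 = 30
  Event 3 (sale 23): sell min(23,30)=23. stock: 30 - 23 = 7. total_sold = 33
  Event 4 (adjust +9): 7 + 9 = 16
  Event 5 (sale 8): sell min(8,16)=8. stock: 16 - 8 = 8. total_sold = 41
  Event 6 (return 2): 8 + 2 = 10
  Event 7 (sale 11): sell min(11,10)=10. stock: 10 - 10 = 0. total_sold = 51
  Event 8 (sale 17): sell min(17,0)=0. stock: 0 - 0 = 0. total_sold = 51
  Event 9 (sale 6): sell min(6,0)=0. stock: 0 - 0 = 0. total_sold = 51
  Event 10 (sale 23): sell min(23,0)=0. stock: 0 - 0 = 0. total_sold = 51
  Event 11 (adjust +0): 0 + 0 = 0
  Event 12 (return 3): 0 + 3 = 3
  Event 13 (restock 36): 3 + 36 = 39
  Event 14 (sale 20): sell min(20,39)=20. stock: 39 - 20 = 19. total_sold = 71
  Event 15 (sale 15): sell min(15,19)=15. stock: 19 - 15 = 4. total_sold = 86
Final: stock = 4, total_sold = 86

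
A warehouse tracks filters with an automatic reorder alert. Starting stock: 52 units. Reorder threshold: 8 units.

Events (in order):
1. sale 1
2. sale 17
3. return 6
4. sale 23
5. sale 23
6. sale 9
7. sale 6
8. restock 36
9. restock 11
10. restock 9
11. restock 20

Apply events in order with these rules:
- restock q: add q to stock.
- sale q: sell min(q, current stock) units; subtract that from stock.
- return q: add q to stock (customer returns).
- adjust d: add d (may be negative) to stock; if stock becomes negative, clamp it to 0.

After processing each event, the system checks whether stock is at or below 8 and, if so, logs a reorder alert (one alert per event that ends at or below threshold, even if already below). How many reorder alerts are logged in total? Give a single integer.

Answer: 3

Derivation:
Processing events:
Start: stock = 52
  Event 1 (sale 1): sell min(1,52)=1. stock: 52 - 1 = 51. total_sold = 1
  Event 2 (sale 17): sell min(17,51)=17. stock: 51 - 17 = 34. total_sold = 18
  Event 3 (return 6): 34 + 6 = 40
  Event 4 (sale 23): sell min(23,40)=23. stock: 40 - 23 = 17. total_sold = 41
  Event 5 (sale 23): sell min(23,17)=17. stock: 17 - 17 = 0. total_sold = 58
  Event 6 (sale 9): sell min(9,0)=0. stock: 0 - 0 = 0. total_sold = 58
  Event 7 (sale 6): sell min(6,0)=0. stock: 0 - 0 = 0. total_sold = 58
  Event 8 (restock 36): 0 + 36 = 36
  Event 9 (restock 11): 36 + 11 = 47
  Event 10 (restock 9): 47 + 9 = 56
  Event 11 (restock 20): 56 + 20 = 76
Final: stock = 76, total_sold = 58

Checking against threshold 8:
  After event 1: stock=51 > 8
  After event 2: stock=34 > 8
  After event 3: stock=40 > 8
  After event 4: stock=17 > 8
  After event 5: stock=0 <= 8 -> ALERT
  After event 6: stock=0 <= 8 -> ALERT
  After event 7: stock=0 <= 8 -> ALERT
  After event 8: stock=36 > 8
  After event 9: stock=47 > 8
  After event 10: stock=56 > 8
  After event 11: stock=76 > 8
Alert events: [5, 6, 7]. Count = 3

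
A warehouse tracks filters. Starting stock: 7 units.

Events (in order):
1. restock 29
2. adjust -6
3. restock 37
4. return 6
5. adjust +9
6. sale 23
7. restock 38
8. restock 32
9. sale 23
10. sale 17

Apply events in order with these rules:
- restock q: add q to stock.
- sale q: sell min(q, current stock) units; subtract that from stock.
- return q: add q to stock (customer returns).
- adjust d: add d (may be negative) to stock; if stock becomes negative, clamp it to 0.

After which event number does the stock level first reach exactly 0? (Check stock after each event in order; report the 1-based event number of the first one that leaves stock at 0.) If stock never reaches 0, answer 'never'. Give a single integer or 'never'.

Processing events:
Start: stock = 7
  Event 1 (restock 29): 7 + 29 = 36
  Event 2 (adjust -6): 36 + -6 = 30
  Event 3 (restock 37): 30 + 37 = 67
  Event 4 (return 6): 67 + 6 = 73
  Event 5 (adjust +9): 73 + 9 = 82
  Event 6 (sale 23): sell min(23,82)=23. stock: 82 - 23 = 59. total_sold = 23
  Event 7 (restock 38): 59 + 38 = 97
  Event 8 (restock 32): 97 + 32 = 129
  Event 9 (sale 23): sell min(23,129)=23. stock: 129 - 23 = 106. total_sold = 46
  Event 10 (sale 17): sell min(17,106)=17. stock: 106 - 17 = 89. total_sold = 63
Final: stock = 89, total_sold = 63

Stock never reaches 0.

Answer: never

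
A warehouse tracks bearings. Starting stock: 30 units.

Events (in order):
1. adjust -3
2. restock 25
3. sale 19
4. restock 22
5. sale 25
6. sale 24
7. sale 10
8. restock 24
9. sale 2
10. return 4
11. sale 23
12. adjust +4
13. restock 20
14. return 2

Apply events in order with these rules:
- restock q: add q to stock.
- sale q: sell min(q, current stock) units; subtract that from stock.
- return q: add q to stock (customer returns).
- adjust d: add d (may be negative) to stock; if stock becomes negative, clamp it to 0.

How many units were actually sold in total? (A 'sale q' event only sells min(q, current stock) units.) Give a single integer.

Answer: 99

Derivation:
Processing events:
Start: stock = 30
  Event 1 (adjust -3): 30 + -3 = 27
  Event 2 (restock 25): 27 + 25 = 52
  Event 3 (sale 19): sell min(19,52)=19. stock: 52 - 19 = 33. total_sold = 19
  Event 4 (restock 22): 33 + 22 = 55
  Event 5 (sale 25): sell min(25,55)=25. stock: 55 - 25 = 30. total_sold = 44
  Event 6 (sale 24): sell min(24,30)=24. stock: 30 - 24 = 6. total_sold = 68
  Event 7 (sale 10): sell min(10,6)=6. stock: 6 - 6 = 0. total_sold = 74
  Event 8 (restock 24): 0 + 24 = 24
  Event 9 (sale 2): sell min(2,24)=2. stock: 24 - 2 = 22. total_sold = 76
  Event 10 (return 4): 22 + 4 = 26
  Event 11 (sale 23): sell min(23,26)=23. stock: 26 - 23 = 3. total_sold = 99
  Event 12 (adjust +4): 3 + 4 = 7
  Event 13 (restock 20): 7 + 20 = 27
  Event 14 (return 2): 27 + 2 = 29
Final: stock = 29, total_sold = 99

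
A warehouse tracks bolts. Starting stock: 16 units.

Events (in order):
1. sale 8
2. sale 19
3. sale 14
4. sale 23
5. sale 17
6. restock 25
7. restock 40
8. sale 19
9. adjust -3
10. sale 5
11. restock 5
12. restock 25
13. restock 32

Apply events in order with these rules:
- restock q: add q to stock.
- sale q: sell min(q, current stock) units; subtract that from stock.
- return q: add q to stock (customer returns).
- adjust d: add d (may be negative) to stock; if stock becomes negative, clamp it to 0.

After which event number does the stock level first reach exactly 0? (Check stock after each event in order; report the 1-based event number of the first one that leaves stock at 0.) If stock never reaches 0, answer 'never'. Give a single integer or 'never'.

Answer: 2

Derivation:
Processing events:
Start: stock = 16
  Event 1 (sale 8): sell min(8,16)=8. stock: 16 - 8 = 8. total_sold = 8
  Event 2 (sale 19): sell min(19,8)=8. stock: 8 - 8 = 0. total_sold = 16
  Event 3 (sale 14): sell min(14,0)=0. stock: 0 - 0 = 0. total_sold = 16
  Event 4 (sale 23): sell min(23,0)=0. stock: 0 - 0 = 0. total_sold = 16
  Event 5 (sale 17): sell min(17,0)=0. stock: 0 - 0 = 0. total_sold = 16
  Event 6 (restock 25): 0 + 25 = 25
  Event 7 (restock 40): 25 + 40 = 65
  Event 8 (sale 19): sell min(19,65)=19. stock: 65 - 19 = 46. total_sold = 35
  Event 9 (adjust -3): 46 + -3 = 43
  Event 10 (sale 5): sell min(5,43)=5. stock: 43 - 5 = 38. total_sold = 40
  Event 11 (restock 5): 38 + 5 = 43
  Event 12 (restock 25): 43 + 25 = 68
  Event 13 (restock 32): 68 + 32 = 100
Final: stock = 100, total_sold = 40

First zero at event 2.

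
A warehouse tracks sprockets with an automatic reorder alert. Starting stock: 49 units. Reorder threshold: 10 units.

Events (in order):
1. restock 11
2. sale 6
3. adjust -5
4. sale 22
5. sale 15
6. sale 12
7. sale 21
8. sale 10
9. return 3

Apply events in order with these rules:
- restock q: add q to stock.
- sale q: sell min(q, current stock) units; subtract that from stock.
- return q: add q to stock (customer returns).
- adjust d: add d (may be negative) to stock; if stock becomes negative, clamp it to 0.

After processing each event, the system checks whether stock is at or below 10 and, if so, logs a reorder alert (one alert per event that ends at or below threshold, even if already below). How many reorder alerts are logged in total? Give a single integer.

Processing events:
Start: stock = 49
  Event 1 (restock 11): 49 + 11 = 60
  Event 2 (sale 6): sell min(6,60)=6. stock: 60 - 6 = 54. total_sold = 6
  Event 3 (adjust -5): 54 + -5 = 49
  Event 4 (sale 22): sell min(22,49)=22. stock: 49 - 22 = 27. total_sold = 28
  Event 5 (sale 15): sell min(15,27)=15. stock: 27 - 15 = 12. total_sold = 43
  Event 6 (sale 12): sell min(12,12)=12. stock: 12 - 12 = 0. total_sold = 55
  Event 7 (sale 21): sell min(21,0)=0. stock: 0 - 0 = 0. total_sold = 55
  Event 8 (sale 10): sell min(10,0)=0. stock: 0 - 0 = 0. total_sold = 55
  Event 9 (return 3): 0 + 3 = 3
Final: stock = 3, total_sold = 55

Checking against threshold 10:
  After event 1: stock=60 > 10
  After event 2: stock=54 > 10
  After event 3: stock=49 > 10
  After event 4: stock=27 > 10
  After event 5: stock=12 > 10
  After event 6: stock=0 <= 10 -> ALERT
  After event 7: stock=0 <= 10 -> ALERT
  After event 8: stock=0 <= 10 -> ALERT
  After event 9: stock=3 <= 10 -> ALERT
Alert events: [6, 7, 8, 9]. Count = 4

Answer: 4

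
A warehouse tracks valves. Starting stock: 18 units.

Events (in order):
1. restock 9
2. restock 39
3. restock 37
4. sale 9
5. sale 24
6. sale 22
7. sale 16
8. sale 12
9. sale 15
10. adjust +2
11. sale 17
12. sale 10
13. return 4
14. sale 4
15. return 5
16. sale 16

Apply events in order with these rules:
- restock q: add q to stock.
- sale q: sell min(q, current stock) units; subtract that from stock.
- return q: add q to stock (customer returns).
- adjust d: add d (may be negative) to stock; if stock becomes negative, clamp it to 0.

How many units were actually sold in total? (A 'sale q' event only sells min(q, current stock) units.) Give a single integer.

Answer: 114

Derivation:
Processing events:
Start: stock = 18
  Event 1 (restock 9): 18 + 9 = 27
  Event 2 (restock 39): 27 + 39 = 66
  Event 3 (restock 37): 66 + 37 = 103
  Event 4 (sale 9): sell min(9,103)=9. stock: 103 - 9 = 94. total_sold = 9
  Event 5 (sale 24): sell min(24,94)=24. stock: 94 - 24 = 70. total_sold = 33
  Event 6 (sale 22): sell min(22,70)=22. stock: 70 - 22 = 48. total_sold = 55
  Event 7 (sale 16): sell min(16,48)=16. stock: 48 - 16 = 32. total_sold = 71
  Event 8 (sale 12): sell min(12,32)=12. stock: 32 - 12 = 20. total_sold = 83
  Event 9 (sale 15): sell min(15,20)=15. stock: 20 - 15 = 5. total_sold = 98
  Event 10 (adjust +2): 5 + 2 = 7
  Event 11 (sale 17): sell min(17,7)=7. stock: 7 - 7 = 0. total_sold = 105
  Event 12 (sale 10): sell min(10,0)=0. stock: 0 - 0 = 0. total_sold = 105
  Event 13 (return 4): 0 + 4 = 4
  Event 14 (sale 4): sell min(4,4)=4. stock: 4 - 4 = 0. total_sold = 109
  Event 15 (return 5): 0 + 5 = 5
  Event 16 (sale 16): sell min(16,5)=5. stock: 5 - 5 = 0. total_sold = 114
Final: stock = 0, total_sold = 114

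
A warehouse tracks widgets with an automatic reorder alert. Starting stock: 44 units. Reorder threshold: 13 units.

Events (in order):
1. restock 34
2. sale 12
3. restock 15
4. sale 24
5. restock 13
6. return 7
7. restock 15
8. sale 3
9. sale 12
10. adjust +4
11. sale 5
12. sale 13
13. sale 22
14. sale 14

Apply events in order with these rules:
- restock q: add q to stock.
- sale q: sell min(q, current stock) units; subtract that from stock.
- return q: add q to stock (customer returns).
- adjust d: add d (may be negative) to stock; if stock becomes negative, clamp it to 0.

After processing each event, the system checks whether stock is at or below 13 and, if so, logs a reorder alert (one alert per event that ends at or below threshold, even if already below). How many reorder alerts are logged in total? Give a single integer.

Answer: 0

Derivation:
Processing events:
Start: stock = 44
  Event 1 (restock 34): 44 + 34 = 78
  Event 2 (sale 12): sell min(12,78)=12. stock: 78 - 12 = 66. total_sold = 12
  Event 3 (restock 15): 66 + 15 = 81
  Event 4 (sale 24): sell min(24,81)=24. stock: 81 - 24 = 57. total_sold = 36
  Event 5 (restock 13): 57 + 13 = 70
  Event 6 (return 7): 70 + 7 = 77
  Event 7 (restock 15): 77 + 15 = 92
  Event 8 (sale 3): sell min(3,92)=3. stock: 92 - 3 = 89. total_sold = 39
  Event 9 (sale 12): sell min(12,89)=12. stock: 89 - 12 = 77. total_sold = 51
  Event 10 (adjust +4): 77 + 4 = 81
  Event 11 (sale 5): sell min(5,81)=5. stock: 81 - 5 = 76. total_sold = 56
  Event 12 (sale 13): sell min(13,76)=13. stock: 76 - 13 = 63. total_sold = 69
  Event 13 (sale 22): sell min(22,63)=22. stock: 63 - 22 = 41. total_sold = 91
  Event 14 (sale 14): sell min(14,41)=14. stock: 41 - 14 = 27. total_sold = 105
Final: stock = 27, total_sold = 105

Checking against threshold 13:
  After event 1: stock=78 > 13
  After event 2: stock=66 > 13
  After event 3: stock=81 > 13
  After event 4: stock=57 > 13
  After event 5: stock=70 > 13
  After event 6: stock=77 > 13
  After event 7: stock=92 > 13
  After event 8: stock=89 > 13
  After event 9: stock=77 > 13
  After event 10: stock=81 > 13
  After event 11: stock=76 > 13
  After event 12: stock=63 > 13
  After event 13: stock=41 > 13
  After event 14: stock=27 > 13
Alert events: []. Count = 0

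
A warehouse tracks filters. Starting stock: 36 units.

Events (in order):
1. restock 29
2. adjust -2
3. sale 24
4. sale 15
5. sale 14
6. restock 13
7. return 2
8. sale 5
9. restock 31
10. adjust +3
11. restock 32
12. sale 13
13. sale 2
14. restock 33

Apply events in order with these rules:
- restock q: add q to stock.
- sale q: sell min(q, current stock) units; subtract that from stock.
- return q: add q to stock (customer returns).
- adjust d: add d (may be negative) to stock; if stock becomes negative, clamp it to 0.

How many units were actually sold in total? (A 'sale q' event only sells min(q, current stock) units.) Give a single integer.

Answer: 73

Derivation:
Processing events:
Start: stock = 36
  Event 1 (restock 29): 36 + 29 = 65
  Event 2 (adjust -2): 65 + -2 = 63
  Event 3 (sale 24): sell min(24,63)=24. stock: 63 - 24 = 39. total_sold = 24
  Event 4 (sale 15): sell min(15,39)=15. stock: 39 - 15 = 24. total_sold = 39
  Event 5 (sale 14): sell min(14,24)=14. stock: 24 - 14 = 10. total_sold = 53
  Event 6 (restock 13): 10 + 13 = 23
  Event 7 (return 2): 23 + 2 = 25
  Event 8 (sale 5): sell min(5,25)=5. stock: 25 - 5 = 20. total_sold = 58
  Event 9 (restock 31): 20 + 31 = 51
  Event 10 (adjust +3): 51 + 3 = 54
  Event 11 (restock 32): 54 + 32 = 86
  Event 12 (sale 13): sell min(13,86)=13. stock: 86 - 13 = 73. total_sold = 71
  Event 13 (sale 2): sell min(2,73)=2. stock: 73 - 2 = 71. total_sold = 73
  Event 14 (restock 33): 71 + 33 = 104
Final: stock = 104, total_sold = 73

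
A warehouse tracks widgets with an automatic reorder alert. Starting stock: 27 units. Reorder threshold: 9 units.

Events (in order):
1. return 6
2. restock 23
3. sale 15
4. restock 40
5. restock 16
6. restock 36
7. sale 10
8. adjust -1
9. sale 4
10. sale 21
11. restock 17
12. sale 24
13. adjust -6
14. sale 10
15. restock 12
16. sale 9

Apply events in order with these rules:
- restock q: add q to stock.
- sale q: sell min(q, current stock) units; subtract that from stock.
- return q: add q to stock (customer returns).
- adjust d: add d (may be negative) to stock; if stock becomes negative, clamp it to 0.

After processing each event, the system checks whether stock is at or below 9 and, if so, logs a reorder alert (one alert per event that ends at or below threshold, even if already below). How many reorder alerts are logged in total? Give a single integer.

Answer: 0

Derivation:
Processing events:
Start: stock = 27
  Event 1 (return 6): 27 + 6 = 33
  Event 2 (restock 23): 33 + 23 = 56
  Event 3 (sale 15): sell min(15,56)=15. stock: 56 - 15 = 41. total_sold = 15
  Event 4 (restock 40): 41 + 40 = 81
  Event 5 (restock 16): 81 + 16 = 97
  Event 6 (restock 36): 97 + 36 = 133
  Event 7 (sale 10): sell min(10,133)=10. stock: 133 - 10 = 123. total_sold = 25
  Event 8 (adjust -1): 123 + -1 = 122
  Event 9 (sale 4): sell min(4,122)=4. stock: 122 - 4 = 118. total_sold = 29
  Event 10 (sale 21): sell min(21,118)=21. stock: 118 - 21 = 97. total_sold = 50
  Event 11 (restock 17): 97 + 17 = 114
  Event 12 (sale 24): sell min(24,114)=24. stock: 114 - 24 = 90. total_sold = 74
  Event 13 (adjust -6): 90 + -6 = 84
  Event 14 (sale 10): sell min(10,84)=10. stock: 84 - 10 = 74. total_sold = 84
  Event 15 (restock 12): 74 + 12 = 86
  Event 16 (sale 9): sell min(9,86)=9. stock: 86 - 9 = 77. total_sold = 93
Final: stock = 77, total_sold = 93

Checking against threshold 9:
  After event 1: stock=33 > 9
  After event 2: stock=56 > 9
  After event 3: stock=41 > 9
  After event 4: stock=81 > 9
  After event 5: stock=97 > 9
  After event 6: stock=133 > 9
  After event 7: stock=123 > 9
  After event 8: stock=122 > 9
  After event 9: stock=118 > 9
  After event 10: stock=97 > 9
  After event 11: stock=114 > 9
  After event 12: stock=90 > 9
  After event 13: stock=84 > 9
  After event 14: stock=74 > 9
  After event 15: stock=86 > 9
  After event 16: stock=77 > 9
Alert events: []. Count = 0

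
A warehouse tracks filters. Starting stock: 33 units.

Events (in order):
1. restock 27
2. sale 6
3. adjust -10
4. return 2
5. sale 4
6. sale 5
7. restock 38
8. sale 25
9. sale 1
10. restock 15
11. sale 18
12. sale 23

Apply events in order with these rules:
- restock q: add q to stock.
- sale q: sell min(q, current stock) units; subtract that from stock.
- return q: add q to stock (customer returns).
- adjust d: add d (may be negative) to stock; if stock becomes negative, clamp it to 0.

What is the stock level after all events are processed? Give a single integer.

Answer: 23

Derivation:
Processing events:
Start: stock = 33
  Event 1 (restock 27): 33 + 27 = 60
  Event 2 (sale 6): sell min(6,60)=6. stock: 60 - 6 = 54. total_sold = 6
  Event 3 (adjust -10): 54 + -10 = 44
  Event 4 (return 2): 44 + 2 = 46
  Event 5 (sale 4): sell min(4,46)=4. stock: 46 - 4 = 42. total_sold = 10
  Event 6 (sale 5): sell min(5,42)=5. stock: 42 - 5 = 37. total_sold = 15
  Event 7 (restock 38): 37 + 38 = 75
  Event 8 (sale 25): sell min(25,75)=25. stock: 75 - 25 = 50. total_sold = 40
  Event 9 (sale 1): sell min(1,50)=1. stock: 50 - 1 = 49. total_sold = 41
  Event 10 (restock 15): 49 + 15 = 64
  Event 11 (sale 18): sell min(18,64)=18. stock: 64 - 18 = 46. total_sold = 59
  Event 12 (sale 23): sell min(23,46)=23. stock: 46 - 23 = 23. total_sold = 82
Final: stock = 23, total_sold = 82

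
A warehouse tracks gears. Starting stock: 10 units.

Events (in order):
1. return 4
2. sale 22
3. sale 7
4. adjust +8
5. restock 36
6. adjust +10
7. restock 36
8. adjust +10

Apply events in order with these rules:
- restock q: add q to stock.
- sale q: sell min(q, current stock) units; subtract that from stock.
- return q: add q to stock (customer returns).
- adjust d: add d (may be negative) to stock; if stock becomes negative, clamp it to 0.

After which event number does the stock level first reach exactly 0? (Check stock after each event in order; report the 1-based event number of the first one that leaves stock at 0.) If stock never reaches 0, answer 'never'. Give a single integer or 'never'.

Processing events:
Start: stock = 10
  Event 1 (return 4): 10 + 4 = 14
  Event 2 (sale 22): sell min(22,14)=14. stock: 14 - 14 = 0. total_sold = 14
  Event 3 (sale 7): sell min(7,0)=0. stock: 0 - 0 = 0. total_sold = 14
  Event 4 (adjust +8): 0 + 8 = 8
  Event 5 (restock 36): 8 + 36 = 44
  Event 6 (adjust +10): 44 + 10 = 54
  Event 7 (restock 36): 54 + 36 = 90
  Event 8 (adjust +10): 90 + 10 = 100
Final: stock = 100, total_sold = 14

First zero at event 2.

Answer: 2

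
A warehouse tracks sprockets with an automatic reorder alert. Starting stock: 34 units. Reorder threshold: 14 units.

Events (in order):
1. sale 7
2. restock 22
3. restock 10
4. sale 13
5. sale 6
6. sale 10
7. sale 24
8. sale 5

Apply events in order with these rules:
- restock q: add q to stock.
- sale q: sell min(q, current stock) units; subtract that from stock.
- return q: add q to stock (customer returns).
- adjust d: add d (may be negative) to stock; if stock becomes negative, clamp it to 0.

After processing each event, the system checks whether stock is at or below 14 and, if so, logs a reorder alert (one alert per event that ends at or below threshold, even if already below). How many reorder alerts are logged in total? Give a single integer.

Answer: 2

Derivation:
Processing events:
Start: stock = 34
  Event 1 (sale 7): sell min(7,34)=7. stock: 34 - 7 = 27. total_sold = 7
  Event 2 (restock 22): 27 + 22 = 49
  Event 3 (restock 10): 49 + 10 = 59
  Event 4 (sale 13): sell min(13,59)=13. stock: 59 - 13 = 46. total_sold = 20
  Event 5 (sale 6): sell min(6,46)=6. stock: 46 - 6 = 40. total_sold = 26
  Event 6 (sale 10): sell min(10,40)=10. stock: 40 - 10 = 30. total_sold = 36
  Event 7 (sale 24): sell min(24,30)=24. stock: 30 - 24 = 6. total_sold = 60
  Event 8 (sale 5): sell min(5,6)=5. stock: 6 - 5 = 1. total_sold = 65
Final: stock = 1, total_sold = 65

Checking against threshold 14:
  After event 1: stock=27 > 14
  After event 2: stock=49 > 14
  After event 3: stock=59 > 14
  After event 4: stock=46 > 14
  After event 5: stock=40 > 14
  After event 6: stock=30 > 14
  After event 7: stock=6 <= 14 -> ALERT
  After event 8: stock=1 <= 14 -> ALERT
Alert events: [7, 8]. Count = 2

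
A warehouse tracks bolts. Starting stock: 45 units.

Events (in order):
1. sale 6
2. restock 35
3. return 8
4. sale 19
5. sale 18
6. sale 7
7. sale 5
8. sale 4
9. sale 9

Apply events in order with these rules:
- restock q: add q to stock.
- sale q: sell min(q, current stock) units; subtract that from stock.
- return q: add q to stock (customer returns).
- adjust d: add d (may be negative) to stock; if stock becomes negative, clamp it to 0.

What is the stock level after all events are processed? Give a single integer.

Processing events:
Start: stock = 45
  Event 1 (sale 6): sell min(6,45)=6. stock: 45 - 6 = 39. total_sold = 6
  Event 2 (restock 35): 39 + 35 = 74
  Event 3 (return 8): 74 + 8 = 82
  Event 4 (sale 19): sell min(19,82)=19. stock: 82 - 19 = 63. total_sold = 25
  Event 5 (sale 18): sell min(18,63)=18. stock: 63 - 18 = 45. total_sold = 43
  Event 6 (sale 7): sell min(7,45)=7. stock: 45 - 7 = 38. total_sold = 50
  Event 7 (sale 5): sell min(5,38)=5. stock: 38 - 5 = 33. total_sold = 55
  Event 8 (sale 4): sell min(4,33)=4. stock: 33 - 4 = 29. total_sold = 59
  Event 9 (sale 9): sell min(9,29)=9. stock: 29 - 9 = 20. total_sold = 68
Final: stock = 20, total_sold = 68

Answer: 20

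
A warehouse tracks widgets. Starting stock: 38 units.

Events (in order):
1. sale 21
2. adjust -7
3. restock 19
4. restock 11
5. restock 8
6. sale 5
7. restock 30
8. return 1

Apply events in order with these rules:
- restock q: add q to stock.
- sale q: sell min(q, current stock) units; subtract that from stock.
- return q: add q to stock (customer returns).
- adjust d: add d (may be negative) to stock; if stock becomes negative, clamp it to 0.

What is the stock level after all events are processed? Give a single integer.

Processing events:
Start: stock = 38
  Event 1 (sale 21): sell min(21,38)=21. stock: 38 - 21 = 17. total_sold = 21
  Event 2 (adjust -7): 17 + -7 = 10
  Event 3 (restock 19): 10 + 19 = 29
  Event 4 (restock 11): 29 + 11 = 40
  Event 5 (restock 8): 40 + 8 = 48
  Event 6 (sale 5): sell min(5,48)=5. stock: 48 - 5 = 43. total_sold = 26
  Event 7 (restock 30): 43 + 30 = 73
  Event 8 (return 1): 73 + 1 = 74
Final: stock = 74, total_sold = 26

Answer: 74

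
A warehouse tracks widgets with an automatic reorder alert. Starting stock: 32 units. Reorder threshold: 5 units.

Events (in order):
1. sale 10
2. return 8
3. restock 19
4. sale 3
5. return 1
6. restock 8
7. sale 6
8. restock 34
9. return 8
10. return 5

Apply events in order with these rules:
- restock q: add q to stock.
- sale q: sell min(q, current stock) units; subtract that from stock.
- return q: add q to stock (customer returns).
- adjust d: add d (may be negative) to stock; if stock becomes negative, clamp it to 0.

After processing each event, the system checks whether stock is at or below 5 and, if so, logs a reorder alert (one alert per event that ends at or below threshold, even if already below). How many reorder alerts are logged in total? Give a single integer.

Processing events:
Start: stock = 32
  Event 1 (sale 10): sell min(10,32)=10. stock: 32 - 10 = 22. total_sold = 10
  Event 2 (return 8): 22 + 8 = 30
  Event 3 (restock 19): 30 + 19 = 49
  Event 4 (sale 3): sell min(3,49)=3. stock: 49 - 3 = 46. total_sold = 13
  Event 5 (return 1): 46 + 1 = 47
  Event 6 (restock 8): 47 + 8 = 55
  Event 7 (sale 6): sell min(6,55)=6. stock: 55 - 6 = 49. total_sold = 19
  Event 8 (restock 34): 49 + 34 = 83
  Event 9 (return 8): 83 + 8 = 91
  Event 10 (return 5): 91 + 5 = 96
Final: stock = 96, total_sold = 19

Checking against threshold 5:
  After event 1: stock=22 > 5
  After event 2: stock=30 > 5
  After event 3: stock=49 > 5
  After event 4: stock=46 > 5
  After event 5: stock=47 > 5
  After event 6: stock=55 > 5
  After event 7: stock=49 > 5
  After event 8: stock=83 > 5
  After event 9: stock=91 > 5
  After event 10: stock=96 > 5
Alert events: []. Count = 0

Answer: 0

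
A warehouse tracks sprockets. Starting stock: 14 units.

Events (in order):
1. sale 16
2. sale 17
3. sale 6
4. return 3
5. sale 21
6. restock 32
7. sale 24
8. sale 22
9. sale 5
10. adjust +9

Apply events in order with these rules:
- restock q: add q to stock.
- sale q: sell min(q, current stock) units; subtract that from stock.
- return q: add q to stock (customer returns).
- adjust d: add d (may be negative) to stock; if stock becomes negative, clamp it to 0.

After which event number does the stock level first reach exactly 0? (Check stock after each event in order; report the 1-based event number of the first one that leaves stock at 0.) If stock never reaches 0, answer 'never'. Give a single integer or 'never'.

Processing events:
Start: stock = 14
  Event 1 (sale 16): sell min(16,14)=14. stock: 14 - 14 = 0. total_sold = 14
  Event 2 (sale 17): sell min(17,0)=0. stock: 0 - 0 = 0. total_sold = 14
  Event 3 (sale 6): sell min(6,0)=0. stock: 0 - 0 = 0. total_sold = 14
  Event 4 (return 3): 0 + 3 = 3
  Event 5 (sale 21): sell min(21,3)=3. stock: 3 - 3 = 0. total_sold = 17
  Event 6 (restock 32): 0 + 32 = 32
  Event 7 (sale 24): sell min(24,32)=24. stock: 32 - 24 = 8. total_sold = 41
  Event 8 (sale 22): sell min(22,8)=8. stock: 8 - 8 = 0. total_sold = 49
  Event 9 (sale 5): sell min(5,0)=0. stock: 0 - 0 = 0. total_sold = 49
  Event 10 (adjust +9): 0 + 9 = 9
Final: stock = 9, total_sold = 49

First zero at event 1.

Answer: 1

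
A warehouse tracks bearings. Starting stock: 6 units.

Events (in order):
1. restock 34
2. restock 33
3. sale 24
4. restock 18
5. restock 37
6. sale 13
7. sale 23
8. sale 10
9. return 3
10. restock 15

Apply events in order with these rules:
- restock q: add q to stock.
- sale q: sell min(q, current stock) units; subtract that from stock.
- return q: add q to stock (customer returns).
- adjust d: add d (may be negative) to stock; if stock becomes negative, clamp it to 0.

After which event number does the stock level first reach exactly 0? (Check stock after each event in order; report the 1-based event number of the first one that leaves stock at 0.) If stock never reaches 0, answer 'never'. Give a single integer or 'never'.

Processing events:
Start: stock = 6
  Event 1 (restock 34): 6 + 34 = 40
  Event 2 (restock 33): 40 + 33 = 73
  Event 3 (sale 24): sell min(24,73)=24. stock: 73 - 24 = 49. total_sold = 24
  Event 4 (restock 18): 49 + 18 = 67
  Event 5 (restock 37): 67 + 37 = 104
  Event 6 (sale 13): sell min(13,104)=13. stock: 104 - 13 = 91. total_sold = 37
  Event 7 (sale 23): sell min(23,91)=23. stock: 91 - 23 = 68. total_sold = 60
  Event 8 (sale 10): sell min(10,68)=10. stock: 68 - 10 = 58. total_sold = 70
  Event 9 (return 3): 58 + 3 = 61
  Event 10 (restock 15): 61 + 15 = 76
Final: stock = 76, total_sold = 70

Stock never reaches 0.

Answer: never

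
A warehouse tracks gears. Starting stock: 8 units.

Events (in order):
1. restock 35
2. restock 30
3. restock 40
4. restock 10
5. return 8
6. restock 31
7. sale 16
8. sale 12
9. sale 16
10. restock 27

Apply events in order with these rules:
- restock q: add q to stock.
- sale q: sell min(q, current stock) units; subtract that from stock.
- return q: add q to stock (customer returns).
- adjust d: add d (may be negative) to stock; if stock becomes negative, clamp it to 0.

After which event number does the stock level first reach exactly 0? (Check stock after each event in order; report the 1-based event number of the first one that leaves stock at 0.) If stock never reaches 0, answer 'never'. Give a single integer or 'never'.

Processing events:
Start: stock = 8
  Event 1 (restock 35): 8 + 35 = 43
  Event 2 (restock 30): 43 + 30 = 73
  Event 3 (restock 40): 73 + 40 = 113
  Event 4 (restock 10): 113 + 10 = 123
  Event 5 (return 8): 123 + 8 = 131
  Event 6 (restock 31): 131 + 31 = 162
  Event 7 (sale 16): sell min(16,162)=16. stock: 162 - 16 = 146. total_sold = 16
  Event 8 (sale 12): sell min(12,146)=12. stock: 146 - 12 = 134. total_sold = 28
  Event 9 (sale 16): sell min(16,134)=16. stock: 134 - 16 = 118. total_sold = 44
  Event 10 (restock 27): 118 + 27 = 145
Final: stock = 145, total_sold = 44

Stock never reaches 0.

Answer: never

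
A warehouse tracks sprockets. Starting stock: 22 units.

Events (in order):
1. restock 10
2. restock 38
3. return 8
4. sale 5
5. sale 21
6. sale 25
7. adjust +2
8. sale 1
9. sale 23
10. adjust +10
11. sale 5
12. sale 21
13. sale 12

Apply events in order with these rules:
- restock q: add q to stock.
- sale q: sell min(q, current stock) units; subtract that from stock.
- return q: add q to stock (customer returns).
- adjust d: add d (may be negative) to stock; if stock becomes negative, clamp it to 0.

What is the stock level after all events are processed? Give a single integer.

Answer: 0

Derivation:
Processing events:
Start: stock = 22
  Event 1 (restock 10): 22 + 10 = 32
  Event 2 (restock 38): 32 + 38 = 70
  Event 3 (return 8): 70 + 8 = 78
  Event 4 (sale 5): sell min(5,78)=5. stock: 78 - 5 = 73. total_sold = 5
  Event 5 (sale 21): sell min(21,73)=21. stock: 73 - 21 = 52. total_sold = 26
  Event 6 (sale 25): sell min(25,52)=25. stock: 52 - 25 = 27. total_sold = 51
  Event 7 (adjust +2): 27 + 2 = 29
  Event 8 (sale 1): sell min(1,29)=1. stock: 29 - 1 = 28. total_sold = 52
  Event 9 (sale 23): sell min(23,28)=23. stock: 28 - 23 = 5. total_sold = 75
  Event 10 (adjust +10): 5 + 10 = 15
  Event 11 (sale 5): sell min(5,15)=5. stock: 15 - 5 = 10. total_sold = 80
  Event 12 (sale 21): sell min(21,10)=10. stock: 10 - 10 = 0. total_sold = 90
  Event 13 (sale 12): sell min(12,0)=0. stock: 0 - 0 = 0. total_sold = 90
Final: stock = 0, total_sold = 90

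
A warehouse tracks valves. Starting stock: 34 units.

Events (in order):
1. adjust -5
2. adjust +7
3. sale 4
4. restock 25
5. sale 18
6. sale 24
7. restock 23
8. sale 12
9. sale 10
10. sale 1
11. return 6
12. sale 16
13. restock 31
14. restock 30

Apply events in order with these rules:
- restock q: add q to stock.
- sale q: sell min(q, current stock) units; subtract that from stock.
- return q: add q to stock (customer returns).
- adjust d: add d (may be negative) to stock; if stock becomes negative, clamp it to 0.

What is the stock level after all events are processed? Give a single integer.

Answer: 66

Derivation:
Processing events:
Start: stock = 34
  Event 1 (adjust -5): 34 + -5 = 29
  Event 2 (adjust +7): 29 + 7 = 36
  Event 3 (sale 4): sell min(4,36)=4. stock: 36 - 4 = 32. total_sold = 4
  Event 4 (restock 25): 32 + 25 = 57
  Event 5 (sale 18): sell min(18,57)=18. stock: 57 - 18 = 39. total_sold = 22
  Event 6 (sale 24): sell min(24,39)=24. stock: 39 - 24 = 15. total_sold = 46
  Event 7 (restock 23): 15 + 23 = 38
  Event 8 (sale 12): sell min(12,38)=12. stock: 38 - 12 = 26. total_sold = 58
  Event 9 (sale 10): sell min(10,26)=10. stock: 26 - 10 = 16. total_sold = 68
  Event 10 (sale 1): sell min(1,16)=1. stock: 16 - 1 = 15. total_sold = 69
  Event 11 (return 6): 15 + 6 = 21
  Event 12 (sale 16): sell min(16,21)=16. stock: 21 - 16 = 5. total_sold = 85
  Event 13 (restock 31): 5 + 31 = 36
  Event 14 (restock 30): 36 + 30 = 66
Final: stock = 66, total_sold = 85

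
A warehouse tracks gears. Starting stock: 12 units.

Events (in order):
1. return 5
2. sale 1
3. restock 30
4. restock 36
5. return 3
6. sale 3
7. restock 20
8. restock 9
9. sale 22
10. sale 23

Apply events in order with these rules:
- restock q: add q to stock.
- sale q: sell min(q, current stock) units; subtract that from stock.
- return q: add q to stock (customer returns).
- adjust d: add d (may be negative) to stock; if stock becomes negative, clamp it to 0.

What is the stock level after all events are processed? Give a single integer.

Processing events:
Start: stock = 12
  Event 1 (return 5): 12 + 5 = 17
  Event 2 (sale 1): sell min(1,17)=1. stock: 17 - 1 = 16. total_sold = 1
  Event 3 (restock 30): 16 + 30 = 46
  Event 4 (restock 36): 46 + 36 = 82
  Event 5 (return 3): 82 + 3 = 85
  Event 6 (sale 3): sell min(3,85)=3. stock: 85 - 3 = 82. total_sold = 4
  Event 7 (restock 20): 82 + 20 = 102
  Event 8 (restock 9): 102 + 9 = 111
  Event 9 (sale 22): sell min(22,111)=22. stock: 111 - 22 = 89. total_sold = 26
  Event 10 (sale 23): sell min(23,89)=23. stock: 89 - 23 = 66. total_sold = 49
Final: stock = 66, total_sold = 49

Answer: 66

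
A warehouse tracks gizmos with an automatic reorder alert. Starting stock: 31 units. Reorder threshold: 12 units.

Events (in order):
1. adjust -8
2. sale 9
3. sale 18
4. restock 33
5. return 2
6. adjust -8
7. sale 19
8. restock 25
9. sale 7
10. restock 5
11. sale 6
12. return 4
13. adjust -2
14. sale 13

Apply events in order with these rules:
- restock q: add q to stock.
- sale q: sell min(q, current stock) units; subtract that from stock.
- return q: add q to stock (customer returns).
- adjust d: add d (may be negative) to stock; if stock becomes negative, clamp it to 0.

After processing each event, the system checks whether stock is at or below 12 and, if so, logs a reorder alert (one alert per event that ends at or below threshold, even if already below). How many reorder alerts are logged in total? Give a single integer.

Processing events:
Start: stock = 31
  Event 1 (adjust -8): 31 + -8 = 23
  Event 2 (sale 9): sell min(9,23)=9. stock: 23 - 9 = 14. total_sold = 9
  Event 3 (sale 18): sell min(18,14)=14. stock: 14 - 14 = 0. total_sold = 23
  Event 4 (restock 33): 0 + 33 = 33
  Event 5 (return 2): 33 + 2 = 35
  Event 6 (adjust -8): 35 + -8 = 27
  Event 7 (sale 19): sell min(19,27)=19. stock: 27 - 19 = 8. total_sold = 42
  Event 8 (restock 25): 8 + 25 = 33
  Event 9 (sale 7): sell min(7,33)=7. stock: 33 - 7 = 26. total_sold = 49
  Event 10 (restock 5): 26 + 5 = 31
  Event 11 (sale 6): sell min(6,31)=6. stock: 31 - 6 = 25. total_sold = 55
  Event 12 (return 4): 25 + 4 = 29
  Event 13 (adjust -2): 29 + -2 = 27
  Event 14 (sale 13): sell min(13,27)=13. stock: 27 - 13 = 14. total_sold = 68
Final: stock = 14, total_sold = 68

Checking against threshold 12:
  After event 1: stock=23 > 12
  After event 2: stock=14 > 12
  After event 3: stock=0 <= 12 -> ALERT
  After event 4: stock=33 > 12
  After event 5: stock=35 > 12
  After event 6: stock=27 > 12
  After event 7: stock=8 <= 12 -> ALERT
  After event 8: stock=33 > 12
  After event 9: stock=26 > 12
  After event 10: stock=31 > 12
  After event 11: stock=25 > 12
  After event 12: stock=29 > 12
  After event 13: stock=27 > 12
  After event 14: stock=14 > 12
Alert events: [3, 7]. Count = 2

Answer: 2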